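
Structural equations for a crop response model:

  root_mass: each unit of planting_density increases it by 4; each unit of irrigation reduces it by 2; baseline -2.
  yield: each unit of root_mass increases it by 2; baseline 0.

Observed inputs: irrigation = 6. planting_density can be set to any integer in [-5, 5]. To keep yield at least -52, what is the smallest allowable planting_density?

planting_density = -3

Substituting into the root_mass equation gives root_mass = 4*planting_density - 14.
So yield = 8*planting_density - 28.
Require 8*planting_density - 28 ≥ -52, so planting_density ≥ -3.
The smallest integer in [-5, 5] satisfying this is -3.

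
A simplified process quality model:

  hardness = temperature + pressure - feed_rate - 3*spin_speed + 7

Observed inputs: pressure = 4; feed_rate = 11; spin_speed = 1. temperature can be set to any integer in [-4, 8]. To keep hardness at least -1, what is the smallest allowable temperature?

temperature = 2

Substituting into the hardness equation gives hardness = temperature - 3.
Require temperature - 3 ≥ -1, so temperature ≥ 2.
The smallest integer in [-4, 8] satisfying this is 2.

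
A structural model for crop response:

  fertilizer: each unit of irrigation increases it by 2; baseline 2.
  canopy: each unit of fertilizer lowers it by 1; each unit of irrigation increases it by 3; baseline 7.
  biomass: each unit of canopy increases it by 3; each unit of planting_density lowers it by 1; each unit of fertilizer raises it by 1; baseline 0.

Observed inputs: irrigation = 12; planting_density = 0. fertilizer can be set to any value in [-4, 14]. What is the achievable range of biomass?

101 to 137

Intervening on fertilizer fixes its value directly, overriding its dependence on irrigation.
Substituting into the canopy equation gives canopy = -fertilizer + 43.
Substituting into the biomass equation gives biomass = -2*fertilizer + 129.
Linear in fertilizer, so extremes are at the endpoints: fertilizer = -4 gives biomass = 137; fertilizer = 14 gives biomass = 101.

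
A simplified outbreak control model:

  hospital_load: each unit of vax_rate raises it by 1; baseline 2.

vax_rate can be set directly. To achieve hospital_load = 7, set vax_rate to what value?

Solve vax_rate + 2 = 7: vax_rate = (7 - 2) / 1 = 5.

vax_rate = 5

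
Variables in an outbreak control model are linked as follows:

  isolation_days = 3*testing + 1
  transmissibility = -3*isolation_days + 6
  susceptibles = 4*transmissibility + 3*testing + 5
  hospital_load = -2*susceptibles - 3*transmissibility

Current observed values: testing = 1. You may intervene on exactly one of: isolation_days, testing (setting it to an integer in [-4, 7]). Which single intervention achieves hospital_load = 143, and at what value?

set testing = 2

Intervening on isolation_days: hospital_load = 33*isolation_days - 82. Reaching 143 requires isolation_days = 75/11, not an integer.
Intervening on testing: with other inputs at their observed values, hospital_load = 93*testing - 43. Solving for 143 gives testing = 2, within [-4, 7].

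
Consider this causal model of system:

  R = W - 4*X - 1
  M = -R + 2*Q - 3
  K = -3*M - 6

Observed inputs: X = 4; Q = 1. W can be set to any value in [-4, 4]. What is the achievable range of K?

-66 to -42

Substituting into the R equation gives R = W - 17.
M becomes -W + 16.
Substituting into the K equation gives K = 3*W - 54.
Linear in W, so extremes are at the endpoints: W = -4 gives K = -66; W = 4 gives K = -42.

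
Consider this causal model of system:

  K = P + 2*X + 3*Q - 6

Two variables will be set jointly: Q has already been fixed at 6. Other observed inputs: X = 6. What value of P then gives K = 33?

With Q held at 6:
Substituting into the K equation gives K = P + 24.
Solve P + 24 = 33: P = (33 - 24) / 1 = 9.

P = 9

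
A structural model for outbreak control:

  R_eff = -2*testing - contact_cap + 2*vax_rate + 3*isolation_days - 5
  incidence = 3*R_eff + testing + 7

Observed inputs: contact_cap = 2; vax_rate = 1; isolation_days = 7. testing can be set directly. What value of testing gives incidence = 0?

testing = 11

Substituting into the R_eff equation gives R_eff = -2*testing + 16.
Substituting into the incidence equation gives incidence = -5*testing + 55.
Solve -5*testing + 55 = 0: testing = (0 - 55) / -5 = 11.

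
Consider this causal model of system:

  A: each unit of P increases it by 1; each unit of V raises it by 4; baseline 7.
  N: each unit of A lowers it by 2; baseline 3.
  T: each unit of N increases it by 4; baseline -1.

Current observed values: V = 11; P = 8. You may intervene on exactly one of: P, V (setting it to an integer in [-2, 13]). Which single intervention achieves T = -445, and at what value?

set P = 6

Intervening on P: with other inputs at their observed values, T = -8*P - 397. Solving for -445 gives P = 6, within [-2, 13].
Intervening on V: T = -32*V - 109. Reaching -445 requires V = 21/2, not an integer.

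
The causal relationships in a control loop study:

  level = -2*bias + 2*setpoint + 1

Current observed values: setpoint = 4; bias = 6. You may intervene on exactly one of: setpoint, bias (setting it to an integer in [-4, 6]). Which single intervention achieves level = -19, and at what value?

Intervening on setpoint: with other inputs at their observed values, level = 2*setpoint - 11. Solving for -19 gives setpoint = -4, within [-4, 6].
Intervening on bias: level = -2*bias + 9. Reaching -19 requires bias = 14, outside [-4, 6].

set setpoint = -4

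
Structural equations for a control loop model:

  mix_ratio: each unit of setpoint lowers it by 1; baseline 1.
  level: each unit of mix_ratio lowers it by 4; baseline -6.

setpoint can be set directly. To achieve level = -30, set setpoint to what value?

setpoint = -5

Substituting into the level equation gives level = 4*setpoint - 10.
Solve 4*setpoint - 10 = -30: setpoint = (-30 + 10) / 4 = -5.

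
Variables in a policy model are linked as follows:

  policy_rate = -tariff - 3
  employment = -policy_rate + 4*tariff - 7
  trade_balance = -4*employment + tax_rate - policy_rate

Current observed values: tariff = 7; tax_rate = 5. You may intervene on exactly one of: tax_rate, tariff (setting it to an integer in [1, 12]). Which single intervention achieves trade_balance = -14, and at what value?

set tariff = 2

Intervening on tax_rate: trade_balance = tax_rate - 114. Reaching -14 requires tax_rate = 100, outside [1, 12].
Intervening on tariff: with other inputs at their observed values, trade_balance = -19*tariff + 24. Solving for -14 gives tariff = 2, within [1, 12].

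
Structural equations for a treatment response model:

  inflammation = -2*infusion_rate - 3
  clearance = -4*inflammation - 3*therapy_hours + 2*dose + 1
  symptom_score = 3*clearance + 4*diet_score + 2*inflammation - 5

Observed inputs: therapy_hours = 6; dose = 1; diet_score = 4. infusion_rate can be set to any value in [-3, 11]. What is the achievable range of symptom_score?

-64 to 216

Substituting into the clearance equation gives clearance = 8*infusion_rate - 3.
symptom_score becomes 20*infusion_rate - 4.
Linear in infusion_rate, so extremes are at the endpoints: infusion_rate = -3 gives symptom_score = -64; infusion_rate = 11 gives symptom_score = 216.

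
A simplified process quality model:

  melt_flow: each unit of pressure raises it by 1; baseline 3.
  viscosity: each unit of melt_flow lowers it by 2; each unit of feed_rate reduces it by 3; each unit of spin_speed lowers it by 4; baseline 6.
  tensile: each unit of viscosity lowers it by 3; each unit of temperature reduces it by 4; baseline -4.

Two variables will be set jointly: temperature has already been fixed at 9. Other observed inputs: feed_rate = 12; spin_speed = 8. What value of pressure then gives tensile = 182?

With temperature held at 9:
Substituting into the viscosity equation gives viscosity = -2*pressure - 68.
Substituting into the tensile equation gives tensile = 6*pressure + 164.
Solve 6*pressure + 164 = 182: pressure = (182 - 164) / 6 = 3.

pressure = 3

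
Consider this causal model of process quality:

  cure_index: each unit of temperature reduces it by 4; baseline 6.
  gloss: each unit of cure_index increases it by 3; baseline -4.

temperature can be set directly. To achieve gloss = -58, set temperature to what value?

Substituting into the gloss equation gives gloss = -12*temperature + 14.
Solve -12*temperature + 14 = -58: temperature = (-58 - 14) / -12 = 6.

temperature = 6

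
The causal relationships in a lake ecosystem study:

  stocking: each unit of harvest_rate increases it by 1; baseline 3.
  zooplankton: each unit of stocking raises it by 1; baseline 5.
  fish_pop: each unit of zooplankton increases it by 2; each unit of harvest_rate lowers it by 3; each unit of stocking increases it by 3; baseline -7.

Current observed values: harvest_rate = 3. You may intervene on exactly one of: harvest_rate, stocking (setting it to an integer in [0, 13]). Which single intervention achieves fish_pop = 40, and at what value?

set harvest_rate = 11

Intervening on harvest_rate: with other inputs at their observed values, fish_pop = 2*harvest_rate + 18. Solving for 40 gives harvest_rate = 11, within [0, 13].
Intervening on stocking: fish_pop = 5*stocking - 6. Reaching 40 requires stocking = 46/5, not an integer.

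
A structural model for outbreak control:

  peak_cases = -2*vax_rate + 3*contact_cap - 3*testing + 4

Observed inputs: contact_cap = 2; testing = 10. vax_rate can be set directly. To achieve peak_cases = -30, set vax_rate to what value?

Substituting into the peak_cases equation gives peak_cases = -2*vax_rate - 20.
Solve -2*vax_rate - 20 = -30: vax_rate = (-30 + 20) / -2 = 5.

vax_rate = 5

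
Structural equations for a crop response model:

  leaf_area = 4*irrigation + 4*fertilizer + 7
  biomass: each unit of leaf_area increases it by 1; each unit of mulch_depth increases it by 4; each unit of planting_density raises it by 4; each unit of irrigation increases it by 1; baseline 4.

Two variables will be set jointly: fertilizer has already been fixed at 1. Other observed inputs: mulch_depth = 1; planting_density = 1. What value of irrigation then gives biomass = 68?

With fertilizer held at 1:
Substituting into the leaf_area equation gives leaf_area = 4*irrigation + 11.
Substituting into the biomass equation gives biomass = 5*irrigation + 23.
Solve 5*irrigation + 23 = 68: irrigation = (68 - 23) / 5 = 9.

irrigation = 9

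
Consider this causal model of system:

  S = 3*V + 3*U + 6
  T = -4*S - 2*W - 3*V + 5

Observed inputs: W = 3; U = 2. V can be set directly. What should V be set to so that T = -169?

V = 8

Substituting into the S equation gives S = 3*V + 12.
Substituting into the T equation gives T = -15*V - 49.
Solve -15*V - 49 = -169: V = (-169 + 49) / -15 = 8.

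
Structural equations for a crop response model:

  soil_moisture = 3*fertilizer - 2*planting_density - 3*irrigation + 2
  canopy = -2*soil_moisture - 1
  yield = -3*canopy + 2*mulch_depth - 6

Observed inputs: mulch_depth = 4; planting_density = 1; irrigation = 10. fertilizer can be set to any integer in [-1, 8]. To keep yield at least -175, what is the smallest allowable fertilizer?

Substituting into the soil_moisture equation gives soil_moisture = 3*fertilizer - 30.
canopy becomes -6*fertilizer + 59.
Substituting into the yield equation gives yield = 18*fertilizer - 175.
Require 18*fertilizer - 175 ≥ -175, so fertilizer ≥ 0.
The smallest integer in [-1, 8] satisfying this is 0.

fertilizer = 0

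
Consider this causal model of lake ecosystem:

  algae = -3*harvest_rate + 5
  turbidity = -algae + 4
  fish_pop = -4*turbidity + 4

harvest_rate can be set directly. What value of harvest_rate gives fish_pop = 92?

Substituting into the turbidity equation gives turbidity = 3*harvest_rate - 1.
Substituting into the fish_pop equation gives fish_pop = -12*harvest_rate + 8.
Solve -12*harvest_rate + 8 = 92: harvest_rate = (92 - 8) / -12 = -7.

harvest_rate = -7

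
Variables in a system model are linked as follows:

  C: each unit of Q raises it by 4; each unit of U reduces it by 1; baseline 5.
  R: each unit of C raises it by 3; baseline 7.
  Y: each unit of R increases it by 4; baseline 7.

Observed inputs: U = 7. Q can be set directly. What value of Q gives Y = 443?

Substituting into the C equation gives C = 4*Q - 2.
R becomes 12*Q + 1.
Substituting into the Y equation gives Y = 48*Q + 11.
Solve 48*Q + 11 = 443: Q = (443 - 11) / 48 = 9.

Q = 9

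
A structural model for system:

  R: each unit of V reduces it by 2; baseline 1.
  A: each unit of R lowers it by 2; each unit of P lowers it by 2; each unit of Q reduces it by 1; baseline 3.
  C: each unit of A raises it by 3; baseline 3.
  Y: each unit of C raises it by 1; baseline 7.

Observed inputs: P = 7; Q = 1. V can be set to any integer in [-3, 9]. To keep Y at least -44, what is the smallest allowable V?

V = -1

Substituting into the A equation gives A = 4*V - 14.
This gives C = 12*V - 39.
So Y = 12*V - 32.
Require 12*V - 32 ≥ -44, so V ≥ -1.
The smallest integer in [-3, 9] satisfying this is -1.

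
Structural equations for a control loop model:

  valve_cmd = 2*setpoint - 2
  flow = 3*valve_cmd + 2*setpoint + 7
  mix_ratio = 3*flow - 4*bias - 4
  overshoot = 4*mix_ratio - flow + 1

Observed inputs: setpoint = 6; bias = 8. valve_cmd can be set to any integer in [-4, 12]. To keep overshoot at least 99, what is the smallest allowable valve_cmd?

valve_cmd = 1

Intervening on valve_cmd fixes its value directly, overriding its dependence on setpoint.
Substituting into the flow equation gives flow = 3*valve_cmd + 19.
This gives mix_ratio = 9*valve_cmd + 21.
Substituting into the overshoot equation gives overshoot = 33*valve_cmd + 66.
Require 33*valve_cmd + 66 ≥ 99, so valve_cmd ≥ 1.
The smallest integer in [-4, 12] satisfying this is 1.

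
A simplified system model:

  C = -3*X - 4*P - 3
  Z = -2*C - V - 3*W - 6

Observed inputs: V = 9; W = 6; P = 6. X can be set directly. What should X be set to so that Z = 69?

X = 8

Substituting into the C equation gives C = -3*X - 27.
Z becomes 6*X + 21.
Solve 6*X + 21 = 69: X = (69 - 21) / 6 = 8.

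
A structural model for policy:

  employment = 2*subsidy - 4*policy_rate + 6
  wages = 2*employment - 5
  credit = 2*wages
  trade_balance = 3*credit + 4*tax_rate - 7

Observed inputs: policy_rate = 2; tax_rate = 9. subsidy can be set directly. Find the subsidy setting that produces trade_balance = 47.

Substituting into the employment equation gives employment = 2*subsidy - 2.
This gives wages = 4*subsidy - 9.
Substituting into the credit equation gives credit = 8*subsidy - 18.
So trade_balance = 24*subsidy - 25.
Solve 24*subsidy - 25 = 47: subsidy = (47 + 25) / 24 = 3.

subsidy = 3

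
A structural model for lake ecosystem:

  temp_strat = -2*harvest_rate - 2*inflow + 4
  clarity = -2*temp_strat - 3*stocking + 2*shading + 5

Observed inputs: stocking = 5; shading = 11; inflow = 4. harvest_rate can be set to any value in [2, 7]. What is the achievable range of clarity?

Substituting into the temp_strat equation gives temp_strat = -2*harvest_rate - 4.
Substituting into the clarity equation gives clarity = 4*harvest_rate + 20.
Linear in harvest_rate, so extremes are at the endpoints: harvest_rate = 2 gives clarity = 28; harvest_rate = 7 gives clarity = 48.

28 to 48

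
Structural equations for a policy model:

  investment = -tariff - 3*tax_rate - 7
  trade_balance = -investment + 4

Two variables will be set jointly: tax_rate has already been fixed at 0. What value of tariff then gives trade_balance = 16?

With tax_rate held at 0:
Substituting into the investment equation gives investment = -tariff - 7.
Substituting into the trade_balance equation gives trade_balance = tariff + 11.
Solve tariff + 11 = 16: tariff = (16 - 11) / 1 = 5.

tariff = 5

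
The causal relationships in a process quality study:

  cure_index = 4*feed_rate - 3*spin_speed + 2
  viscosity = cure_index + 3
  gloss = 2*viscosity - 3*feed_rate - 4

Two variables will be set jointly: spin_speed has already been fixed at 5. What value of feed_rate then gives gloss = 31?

feed_rate = 11

With spin_speed held at 5:
Substituting into the cure_index equation gives cure_index = 4*feed_rate - 13.
Substituting into the viscosity equation gives viscosity = 4*feed_rate - 10.
Substituting into the gloss equation gives gloss = 5*feed_rate - 24.
Solve 5*feed_rate - 24 = 31: feed_rate = (31 + 24) / 5 = 11.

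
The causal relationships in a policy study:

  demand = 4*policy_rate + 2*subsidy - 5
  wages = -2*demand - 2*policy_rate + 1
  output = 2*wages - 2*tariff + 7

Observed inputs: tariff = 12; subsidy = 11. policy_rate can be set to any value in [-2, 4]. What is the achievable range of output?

-163 to -43

Substituting into the demand equation gives demand = 4*policy_rate + 17.
wages becomes -10*policy_rate - 33.
This gives output = -20*policy_rate - 83.
Linear in policy_rate, so extremes are at the endpoints: policy_rate = -2 gives output = -43; policy_rate = 4 gives output = -163.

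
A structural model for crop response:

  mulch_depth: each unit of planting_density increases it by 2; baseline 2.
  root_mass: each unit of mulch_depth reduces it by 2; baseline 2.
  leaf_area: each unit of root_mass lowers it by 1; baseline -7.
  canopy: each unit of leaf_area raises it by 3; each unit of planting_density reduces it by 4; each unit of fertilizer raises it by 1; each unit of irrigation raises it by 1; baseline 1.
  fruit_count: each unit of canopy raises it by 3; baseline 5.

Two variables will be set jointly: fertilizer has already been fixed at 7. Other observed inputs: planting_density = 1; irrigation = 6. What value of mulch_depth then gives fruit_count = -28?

With fertilizer held at 7:
Intervening on mulch_depth fixes its value directly, overriding its dependence on planting_density.
Substituting into the leaf_area equation gives leaf_area = 2*mulch_depth - 9.
This gives canopy = 6*mulch_depth - 17.
This gives fruit_count = 18*mulch_depth - 46.
Solve 18*mulch_depth - 46 = -28: mulch_depth = (-28 + 46) / 18 = 1.

mulch_depth = 1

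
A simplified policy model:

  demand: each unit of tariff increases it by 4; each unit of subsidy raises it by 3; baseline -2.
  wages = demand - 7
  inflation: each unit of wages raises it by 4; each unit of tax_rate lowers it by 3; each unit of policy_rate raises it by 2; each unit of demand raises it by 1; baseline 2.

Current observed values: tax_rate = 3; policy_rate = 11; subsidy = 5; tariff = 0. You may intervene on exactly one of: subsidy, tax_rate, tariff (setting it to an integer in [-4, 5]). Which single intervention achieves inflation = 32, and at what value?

set tariff = -1

Intervening on subsidy: inflation = 15*subsidy - 23. Reaching 32 requires subsidy = 11/3, not an integer.
Intervening on tax_rate: inflation = -3*tax_rate + 61. Reaching 32 requires tax_rate = 29/3, not an integer.
Intervening on tariff: with other inputs at their observed values, inflation = 20*tariff + 52. Solving for 32 gives tariff = -1, within [-4, 5].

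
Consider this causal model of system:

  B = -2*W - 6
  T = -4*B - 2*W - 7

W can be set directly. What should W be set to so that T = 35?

Substituting into the T equation gives T = 6*W + 17.
Solve 6*W + 17 = 35: W = (35 - 17) / 6 = 3.

W = 3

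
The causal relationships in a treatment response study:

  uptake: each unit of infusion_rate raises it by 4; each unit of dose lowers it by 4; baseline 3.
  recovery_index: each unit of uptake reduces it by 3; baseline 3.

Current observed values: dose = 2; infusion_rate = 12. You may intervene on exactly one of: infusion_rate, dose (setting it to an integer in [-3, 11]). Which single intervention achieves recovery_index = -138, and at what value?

Intervening on infusion_rate: recovery_index = -12*infusion_rate + 18. Reaching -138 requires infusion_rate = 13, outside [-3, 11].
Intervening on dose: with other inputs at their observed values, recovery_index = 12*dose - 150. Solving for -138 gives dose = 1, within [-3, 11].

set dose = 1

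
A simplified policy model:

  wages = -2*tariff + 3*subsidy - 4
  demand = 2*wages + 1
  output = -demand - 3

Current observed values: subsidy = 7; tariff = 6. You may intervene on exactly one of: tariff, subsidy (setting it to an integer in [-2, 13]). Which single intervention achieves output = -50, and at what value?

set subsidy = 13

Intervening on tariff: output = 4*tariff - 38. Reaching -50 requires tariff = -3, outside [-2, 13].
Intervening on subsidy: with other inputs at their observed values, output = -6*subsidy + 28. Solving for -50 gives subsidy = 13, within [-2, 13].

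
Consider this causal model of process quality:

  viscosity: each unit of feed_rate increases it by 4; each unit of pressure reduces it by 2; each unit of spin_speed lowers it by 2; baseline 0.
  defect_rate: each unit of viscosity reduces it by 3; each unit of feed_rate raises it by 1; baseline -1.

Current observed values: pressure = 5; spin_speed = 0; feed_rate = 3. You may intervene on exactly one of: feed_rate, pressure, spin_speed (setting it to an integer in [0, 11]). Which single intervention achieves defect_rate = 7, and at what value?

Intervening on feed_rate: with other inputs at their observed values, defect_rate = -11*feed_rate + 29. Solving for 7 gives feed_rate = 2, within [0, 11].
Intervening on pressure: defect_rate = 6*pressure - 34. Reaching 7 requires pressure = 41/6, not an integer.
Intervening on spin_speed: defect_rate = 6*spin_speed - 4. Reaching 7 requires spin_speed = 11/6, not an integer.

set feed_rate = 2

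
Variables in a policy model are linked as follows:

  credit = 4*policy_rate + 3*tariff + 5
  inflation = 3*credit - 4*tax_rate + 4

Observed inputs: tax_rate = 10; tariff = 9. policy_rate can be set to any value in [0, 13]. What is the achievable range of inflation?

Substituting into the credit equation gives credit = 4*policy_rate + 32.
Substituting into the inflation equation gives inflation = 12*policy_rate + 60.
Linear in policy_rate, so extremes are at the endpoints: policy_rate = 0 gives inflation = 60; policy_rate = 13 gives inflation = 216.

60 to 216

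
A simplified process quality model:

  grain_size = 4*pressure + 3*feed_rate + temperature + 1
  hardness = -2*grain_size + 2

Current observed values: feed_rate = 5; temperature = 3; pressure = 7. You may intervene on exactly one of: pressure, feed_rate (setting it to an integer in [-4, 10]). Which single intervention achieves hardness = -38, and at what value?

set feed_rate = -4

Intervening on pressure: hardness = -8*pressure - 36. Reaching -38 requires pressure = 1/4, not an integer.
Intervening on feed_rate: with other inputs at their observed values, hardness = -6*feed_rate - 62. Solving for -38 gives feed_rate = -4, within [-4, 10].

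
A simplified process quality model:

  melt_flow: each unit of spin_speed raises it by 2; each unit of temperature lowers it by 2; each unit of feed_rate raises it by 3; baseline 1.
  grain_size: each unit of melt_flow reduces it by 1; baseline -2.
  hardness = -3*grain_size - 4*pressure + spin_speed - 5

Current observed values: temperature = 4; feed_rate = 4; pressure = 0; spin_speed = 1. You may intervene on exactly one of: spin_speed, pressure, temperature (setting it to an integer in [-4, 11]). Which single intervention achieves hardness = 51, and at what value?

set spin_speed = 5

Intervening on spin_speed: with other inputs at their observed values, hardness = 7*spin_speed + 16. Solving for 51 gives spin_speed = 5, within [-4, 11].
Intervening on pressure: hardness = -4*pressure + 23. Reaching 51 requires pressure = -7, outside [-4, 11].
Intervening on temperature: hardness = -6*temperature + 47. Reaching 51 requires temperature = -2/3, not an integer.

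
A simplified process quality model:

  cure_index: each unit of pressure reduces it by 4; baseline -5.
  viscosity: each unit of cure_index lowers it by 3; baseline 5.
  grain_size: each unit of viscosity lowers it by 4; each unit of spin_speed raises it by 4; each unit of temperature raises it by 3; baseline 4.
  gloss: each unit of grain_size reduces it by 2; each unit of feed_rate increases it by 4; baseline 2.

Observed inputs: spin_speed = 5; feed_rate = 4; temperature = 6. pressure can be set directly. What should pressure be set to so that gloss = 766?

Substituting into the viscosity equation gives viscosity = 12*pressure + 20.
grain_size becomes -48*pressure - 38.
Substituting into the gloss equation gives gloss = 96*pressure + 94.
Solve 96*pressure + 94 = 766: pressure = (766 - 94) / 96 = 7.

pressure = 7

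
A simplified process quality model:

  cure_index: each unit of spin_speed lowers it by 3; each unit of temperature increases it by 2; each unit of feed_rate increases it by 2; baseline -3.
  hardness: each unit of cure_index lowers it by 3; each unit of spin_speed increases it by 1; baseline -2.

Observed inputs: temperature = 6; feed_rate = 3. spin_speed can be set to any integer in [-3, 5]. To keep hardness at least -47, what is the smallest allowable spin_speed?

Substituting into the cure_index equation gives cure_index = -3*spin_speed + 15.
So hardness = 10*spin_speed - 47.
Require 10*spin_speed - 47 ≥ -47, so spin_speed ≥ 0.
The smallest integer in [-3, 5] satisfying this is 0.

spin_speed = 0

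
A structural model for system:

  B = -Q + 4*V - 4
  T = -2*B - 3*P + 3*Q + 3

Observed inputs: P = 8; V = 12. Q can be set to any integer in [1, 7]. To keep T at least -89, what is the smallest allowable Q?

Q = 4

Substituting into the B equation gives B = -Q + 44.
T becomes 5*Q - 109.
Require 5*Q - 109 ≥ -89, so Q ≥ 4.
The smallest integer in [1, 7] satisfying this is 4.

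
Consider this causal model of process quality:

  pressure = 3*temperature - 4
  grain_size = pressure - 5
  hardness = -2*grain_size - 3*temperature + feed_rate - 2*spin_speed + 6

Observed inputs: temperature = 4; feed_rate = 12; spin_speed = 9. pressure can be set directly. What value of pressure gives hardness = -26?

pressure = 12

Intervening on pressure fixes its value directly, overriding its dependence on temperature.
Substituting into the hardness equation gives hardness = -2*pressure - 2.
Solve -2*pressure - 2 = -26: pressure = (-26 + 2) / -2 = 12.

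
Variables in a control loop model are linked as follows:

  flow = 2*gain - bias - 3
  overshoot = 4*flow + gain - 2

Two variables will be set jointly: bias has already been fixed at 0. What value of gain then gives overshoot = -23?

gain = -1

With bias held at 0:
Substituting into the flow equation gives flow = 2*gain - 3.
This gives overshoot = 9*gain - 14.
Solve 9*gain - 14 = -23: gain = (-23 + 14) / 9 = -1.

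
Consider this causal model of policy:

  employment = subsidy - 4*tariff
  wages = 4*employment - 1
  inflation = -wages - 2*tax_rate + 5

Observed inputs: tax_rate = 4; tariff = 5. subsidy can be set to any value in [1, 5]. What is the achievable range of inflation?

58 to 74

Substituting into the employment equation gives employment = subsidy - 20.
So wages = 4*subsidy - 81.
inflation becomes -4*subsidy + 78.
Linear in subsidy, so extremes are at the endpoints: subsidy = 1 gives inflation = 74; subsidy = 5 gives inflation = 58.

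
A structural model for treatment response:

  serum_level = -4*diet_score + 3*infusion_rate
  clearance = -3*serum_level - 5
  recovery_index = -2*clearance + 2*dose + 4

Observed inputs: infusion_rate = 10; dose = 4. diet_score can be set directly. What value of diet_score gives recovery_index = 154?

diet_score = 2

Substituting into the serum_level equation gives serum_level = -4*diet_score + 30.
So clearance = 12*diet_score - 95.
recovery_index becomes -24*diet_score + 202.
Solve -24*diet_score + 202 = 154: diet_score = (154 - 202) / -24 = 2.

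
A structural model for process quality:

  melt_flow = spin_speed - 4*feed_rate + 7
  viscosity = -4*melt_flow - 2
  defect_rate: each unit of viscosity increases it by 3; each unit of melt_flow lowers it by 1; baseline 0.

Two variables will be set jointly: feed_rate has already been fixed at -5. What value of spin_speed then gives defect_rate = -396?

With feed_rate held at -5:
Substituting into the melt_flow equation gives melt_flow = spin_speed + 27.
Substituting into the viscosity equation gives viscosity = -4*spin_speed - 110.
Substituting into the defect_rate equation gives defect_rate = -13*spin_speed - 357.
Solve -13*spin_speed - 357 = -396: spin_speed = (-396 + 357) / -13 = 3.

spin_speed = 3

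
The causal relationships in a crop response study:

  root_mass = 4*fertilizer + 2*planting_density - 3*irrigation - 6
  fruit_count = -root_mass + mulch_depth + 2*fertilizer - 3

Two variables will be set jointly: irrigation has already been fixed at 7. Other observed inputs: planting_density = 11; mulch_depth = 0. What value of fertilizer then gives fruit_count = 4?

With irrigation held at 7:
Substituting into the root_mass equation gives root_mass = 4*fertilizer - 5.
So fruit_count = -2*fertilizer + 2.
Solve -2*fertilizer + 2 = 4: fertilizer = (4 - 2) / -2 = -1.

fertilizer = -1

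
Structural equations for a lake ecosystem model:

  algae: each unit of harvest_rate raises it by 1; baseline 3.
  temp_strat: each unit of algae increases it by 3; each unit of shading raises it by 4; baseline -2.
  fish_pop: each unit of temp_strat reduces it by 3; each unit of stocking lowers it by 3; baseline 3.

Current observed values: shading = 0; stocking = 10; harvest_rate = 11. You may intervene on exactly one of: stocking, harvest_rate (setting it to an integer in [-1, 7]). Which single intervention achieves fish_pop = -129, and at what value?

Intervening on stocking: with other inputs at their observed values, fish_pop = -3*stocking - 117. Solving for -129 gives stocking = 4, within [-1, 7].
Intervening on harvest_rate: fish_pop = -9*harvest_rate - 48. Reaching -129 requires harvest_rate = 9, outside [-1, 7].

set stocking = 4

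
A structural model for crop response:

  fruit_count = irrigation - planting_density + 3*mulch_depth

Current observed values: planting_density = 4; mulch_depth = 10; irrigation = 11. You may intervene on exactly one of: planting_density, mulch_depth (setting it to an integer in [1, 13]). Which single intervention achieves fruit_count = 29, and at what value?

Intervening on planting_density: with other inputs at their observed values, fruit_count = -planting_density + 41. Solving for 29 gives planting_density = 12, within [1, 13].
Intervening on mulch_depth: fruit_count = 3*mulch_depth + 7. Reaching 29 requires mulch_depth = 22/3, not an integer.

set planting_density = 12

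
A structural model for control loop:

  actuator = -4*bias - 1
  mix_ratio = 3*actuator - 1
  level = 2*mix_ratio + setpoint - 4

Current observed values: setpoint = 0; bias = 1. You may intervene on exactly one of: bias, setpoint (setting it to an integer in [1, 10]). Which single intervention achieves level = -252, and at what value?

Intervening on bias: with other inputs at their observed values, level = -24*bias - 12. Solving for -252 gives bias = 10, within [1, 10].
Intervening on setpoint: level = setpoint - 36. Reaching -252 requires setpoint = -216, outside [1, 10].

set bias = 10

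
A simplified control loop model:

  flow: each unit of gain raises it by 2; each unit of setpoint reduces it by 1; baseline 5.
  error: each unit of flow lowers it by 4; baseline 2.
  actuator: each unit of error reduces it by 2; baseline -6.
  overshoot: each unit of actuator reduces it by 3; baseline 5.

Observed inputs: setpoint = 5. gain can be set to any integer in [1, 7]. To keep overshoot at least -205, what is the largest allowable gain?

gain = 5

Substituting into the flow equation gives flow = 2*gain.
Substituting into the error equation gives error = -8*gain + 2.
Substituting into the actuator equation gives actuator = 16*gain - 10.
overshoot becomes -48*gain + 35.
Require -48*gain + 35 ≥ -205, so gain ≤ 5.
The largest integer in [1, 7] satisfying this is 5.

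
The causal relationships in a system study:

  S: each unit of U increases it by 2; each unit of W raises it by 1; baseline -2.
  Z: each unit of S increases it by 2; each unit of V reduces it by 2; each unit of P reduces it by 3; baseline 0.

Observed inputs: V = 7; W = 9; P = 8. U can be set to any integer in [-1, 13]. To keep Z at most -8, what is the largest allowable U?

U = 4

Substituting into the S equation gives S = 2*U + 7.
Z becomes 4*U - 24.
Require 4*U - 24 ≤ -8, so U ≤ 4.
The largest integer in [-1, 13] satisfying this is 4.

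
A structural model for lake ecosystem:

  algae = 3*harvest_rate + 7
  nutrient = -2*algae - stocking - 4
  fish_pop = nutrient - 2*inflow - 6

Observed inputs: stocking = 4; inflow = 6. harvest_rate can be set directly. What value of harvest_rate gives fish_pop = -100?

Substituting into the nutrient equation gives nutrient = -6*harvest_rate - 22.
fish_pop becomes -6*harvest_rate - 40.
Solve -6*harvest_rate - 40 = -100: harvest_rate = (-100 + 40) / -6 = 10.

harvest_rate = 10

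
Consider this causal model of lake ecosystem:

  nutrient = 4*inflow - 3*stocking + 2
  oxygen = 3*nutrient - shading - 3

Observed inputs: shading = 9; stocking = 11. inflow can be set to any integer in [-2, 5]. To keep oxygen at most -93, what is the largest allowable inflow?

Substituting into the nutrient equation gives nutrient = 4*inflow - 31.
Substituting into the oxygen equation gives oxygen = 12*inflow - 105.
Require 12*inflow - 105 ≤ -93, so inflow ≤ 1.
The largest integer in [-2, 5] satisfying this is 1.

inflow = 1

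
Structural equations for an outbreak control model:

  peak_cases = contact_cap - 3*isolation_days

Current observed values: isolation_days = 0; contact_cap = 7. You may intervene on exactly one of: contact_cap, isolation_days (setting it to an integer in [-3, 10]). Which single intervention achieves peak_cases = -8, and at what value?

set isolation_days = 5

Intervening on contact_cap: peak_cases = contact_cap. Reaching -8 requires contact_cap = -8, outside [-3, 10].
Intervening on isolation_days: with other inputs at their observed values, peak_cases = -3*isolation_days + 7. Solving for -8 gives isolation_days = 5, within [-3, 10].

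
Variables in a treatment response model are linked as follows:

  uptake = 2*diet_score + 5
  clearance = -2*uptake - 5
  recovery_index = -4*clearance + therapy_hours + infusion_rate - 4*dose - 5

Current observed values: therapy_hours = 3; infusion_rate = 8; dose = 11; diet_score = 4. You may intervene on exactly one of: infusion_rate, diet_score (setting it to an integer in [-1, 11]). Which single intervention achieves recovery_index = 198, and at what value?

set diet_score = 11

Intervening on infusion_rate: recovery_index = infusion_rate + 78. Reaching 198 requires infusion_rate = 120, outside [-1, 11].
Intervening on diet_score: with other inputs at their observed values, recovery_index = 16*diet_score + 22. Solving for 198 gives diet_score = 11, within [-1, 11].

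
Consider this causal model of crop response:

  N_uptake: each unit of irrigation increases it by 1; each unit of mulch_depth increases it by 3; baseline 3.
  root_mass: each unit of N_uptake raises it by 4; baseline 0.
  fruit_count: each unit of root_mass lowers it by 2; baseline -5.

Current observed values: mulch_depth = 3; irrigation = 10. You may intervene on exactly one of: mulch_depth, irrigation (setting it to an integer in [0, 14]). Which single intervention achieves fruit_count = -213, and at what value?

set irrigation = 14

Intervening on mulch_depth: fruit_count = -24*mulch_depth - 109. Reaching -213 requires mulch_depth = 13/3, not an integer.
Intervening on irrigation: with other inputs at their observed values, fruit_count = -8*irrigation - 101. Solving for -213 gives irrigation = 14, within [0, 14].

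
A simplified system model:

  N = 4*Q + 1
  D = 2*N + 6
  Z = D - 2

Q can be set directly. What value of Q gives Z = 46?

Q = 5

Substituting into the D equation gives D = 8*Q + 8.
Substituting into the Z equation gives Z = 8*Q + 6.
Solve 8*Q + 6 = 46: Q = (46 - 6) / 8 = 5.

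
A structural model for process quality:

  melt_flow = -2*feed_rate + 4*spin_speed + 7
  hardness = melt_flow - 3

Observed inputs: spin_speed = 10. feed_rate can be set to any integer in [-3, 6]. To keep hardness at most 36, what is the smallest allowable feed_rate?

Substituting into the melt_flow equation gives melt_flow = -2*feed_rate + 47.
Substituting into the hardness equation gives hardness = -2*feed_rate + 44.
Require -2*feed_rate + 44 ≤ 36, so feed_rate ≥ 4.
The smallest integer in [-3, 6] satisfying this is 4.

feed_rate = 4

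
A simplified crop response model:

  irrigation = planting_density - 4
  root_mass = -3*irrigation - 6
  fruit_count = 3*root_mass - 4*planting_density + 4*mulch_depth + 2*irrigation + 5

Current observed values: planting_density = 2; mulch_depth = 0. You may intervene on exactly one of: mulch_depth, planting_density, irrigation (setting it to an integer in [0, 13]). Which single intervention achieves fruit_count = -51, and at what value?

set planting_density = 6

Intervening on mulch_depth: fruit_count = 4*mulch_depth - 7. Reaching -51 requires mulch_depth = -11, outside [0, 13].
Intervening on planting_density: with other inputs at their observed values, fruit_count = -11*planting_density + 15. Solving for -51 gives planting_density = 6, within [0, 13].
Intervening on irrigation: fruit_count = -7*irrigation - 21. Reaching -51 requires irrigation = 30/7, not an integer.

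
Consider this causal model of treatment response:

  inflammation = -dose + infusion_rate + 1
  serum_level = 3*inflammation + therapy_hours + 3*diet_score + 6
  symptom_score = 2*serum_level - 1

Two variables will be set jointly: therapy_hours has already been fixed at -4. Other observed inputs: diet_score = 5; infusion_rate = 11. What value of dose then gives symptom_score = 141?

With therapy_hours held at -4:
Substituting into the inflammation equation gives inflammation = -dose + 12.
So serum_level = -3*dose + 53.
Substituting into the symptom_score equation gives symptom_score = -6*dose + 105.
Solve -6*dose + 105 = 141: dose = (141 - 105) / -6 = -6.

dose = -6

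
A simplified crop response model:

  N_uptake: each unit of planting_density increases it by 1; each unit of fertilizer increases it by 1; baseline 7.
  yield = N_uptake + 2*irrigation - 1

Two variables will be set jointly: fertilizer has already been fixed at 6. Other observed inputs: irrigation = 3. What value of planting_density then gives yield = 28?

planting_density = 10

With fertilizer held at 6:
Substituting into the N_uptake equation gives N_uptake = planting_density + 13.
So yield = planting_density + 18.
Solve planting_density + 18 = 28: planting_density = (28 - 18) / 1 = 10.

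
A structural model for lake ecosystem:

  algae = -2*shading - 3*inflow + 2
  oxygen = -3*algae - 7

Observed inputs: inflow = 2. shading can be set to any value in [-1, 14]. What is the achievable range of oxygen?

-1 to 89

Substituting into the algae equation gives algae = -2*shading - 4.
Substituting into the oxygen equation gives oxygen = 6*shading + 5.
Linear in shading, so extremes are at the endpoints: shading = -1 gives oxygen = -1; shading = 14 gives oxygen = 89.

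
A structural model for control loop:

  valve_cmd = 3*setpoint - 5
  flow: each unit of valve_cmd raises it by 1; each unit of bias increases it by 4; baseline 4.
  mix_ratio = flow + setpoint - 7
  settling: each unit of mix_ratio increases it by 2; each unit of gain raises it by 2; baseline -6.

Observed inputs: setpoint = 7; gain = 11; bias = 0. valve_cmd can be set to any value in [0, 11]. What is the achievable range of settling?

Intervening on valve_cmd fixes its value directly, overriding its dependence on setpoint.
Substituting into the flow equation gives flow = valve_cmd + 4.
Substituting into the mix_ratio equation gives mix_ratio = valve_cmd + 4.
Substituting into the settling equation gives settling = 2*valve_cmd + 24.
Linear in valve_cmd, so extremes are at the endpoints: valve_cmd = 0 gives settling = 24; valve_cmd = 11 gives settling = 46.

24 to 46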